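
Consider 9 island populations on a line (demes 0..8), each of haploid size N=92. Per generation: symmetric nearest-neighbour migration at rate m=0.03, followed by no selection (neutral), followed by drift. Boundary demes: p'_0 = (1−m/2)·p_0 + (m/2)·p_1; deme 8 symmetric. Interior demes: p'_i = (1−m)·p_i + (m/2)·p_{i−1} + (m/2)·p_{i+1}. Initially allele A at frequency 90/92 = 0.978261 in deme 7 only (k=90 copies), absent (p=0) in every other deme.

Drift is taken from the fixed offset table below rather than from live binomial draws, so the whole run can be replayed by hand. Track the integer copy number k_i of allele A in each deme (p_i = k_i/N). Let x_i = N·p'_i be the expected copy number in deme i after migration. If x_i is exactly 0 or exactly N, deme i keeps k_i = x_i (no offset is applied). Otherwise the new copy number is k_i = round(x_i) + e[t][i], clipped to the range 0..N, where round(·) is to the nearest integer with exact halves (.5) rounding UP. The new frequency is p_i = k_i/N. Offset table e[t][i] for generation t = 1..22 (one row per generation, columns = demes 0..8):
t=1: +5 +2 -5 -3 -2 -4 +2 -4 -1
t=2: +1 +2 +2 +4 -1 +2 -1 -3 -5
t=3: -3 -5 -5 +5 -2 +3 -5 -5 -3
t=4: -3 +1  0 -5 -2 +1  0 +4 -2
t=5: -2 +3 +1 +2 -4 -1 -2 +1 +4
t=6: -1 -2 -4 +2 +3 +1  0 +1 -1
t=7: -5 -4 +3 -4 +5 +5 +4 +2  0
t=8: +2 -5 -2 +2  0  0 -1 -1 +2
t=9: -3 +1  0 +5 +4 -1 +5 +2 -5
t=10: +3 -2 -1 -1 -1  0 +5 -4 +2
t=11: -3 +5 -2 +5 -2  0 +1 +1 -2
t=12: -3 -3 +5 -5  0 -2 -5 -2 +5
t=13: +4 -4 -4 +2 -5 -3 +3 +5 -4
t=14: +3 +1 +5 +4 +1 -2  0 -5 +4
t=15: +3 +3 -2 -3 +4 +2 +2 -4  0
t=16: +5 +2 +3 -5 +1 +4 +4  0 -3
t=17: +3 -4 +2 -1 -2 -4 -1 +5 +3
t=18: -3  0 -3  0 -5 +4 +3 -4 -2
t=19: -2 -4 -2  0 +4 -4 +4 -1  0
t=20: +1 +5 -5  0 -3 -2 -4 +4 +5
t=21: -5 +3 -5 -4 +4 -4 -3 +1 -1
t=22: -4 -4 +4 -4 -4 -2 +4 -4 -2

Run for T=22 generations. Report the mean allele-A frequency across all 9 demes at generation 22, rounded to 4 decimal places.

0.1268

t=0: k=[0 0 0 0 0 0 0 90 0]
t=1: x=[0.0000 0.0000 0.0000 0.0000 0.0000 0.0000 1.3500 87.3000 1.3500] k=[0 0 0 0 0 0 3 83 0]
t=2: x=[0.0000 0.0000 0.0000 0.0000 0.0000 0.0450 4.1550 80.5550 1.2450] k=[0 0 0 0 0 2 3 78 0]
t=3: x=[0.0000 0.0000 0.0000 0.0000 0.0300 1.9850 4.1100 75.7050 1.1700] k=[0 0 0 0 0 5 0 71 0]
t=4: x=[0.0000 0.0000 0.0000 0.0000 0.0750 4.8500 1.1400 68.8700 1.0650] k=[0 0 0 0 0 6 1 73 0]
t=5: x=[0.0000 0.0000 0.0000 0.0000 0.0900 5.8350 2.1550 70.8250 1.0950] k=[0 0 0 0 0 5 0 72 5]
t=6: x=[0.0000 0.0000 0.0000 0.0000 0.0750 4.8500 1.1550 69.9150 6.0050] k=[0 0 0 0 3 6 1 71 5]
t=7: x=[0.0000 0.0000 0.0000 0.0450 3.0000 5.8800 2.1250 68.9600 5.9900] k=[0 0 0 0 8 11 6 71 6]
t=8: x=[0.0000 0.0000 0.0000 0.1200 7.9250 10.8800 7.0500 69.0500 6.9750] k=[0 0 0 2 8 11 6 68 9]
t=9: x=[0.0000 0.0000 0.0300 2.0600 7.9550 10.8800 7.0050 66.1850 9.8850] k=[0 0 0 7 12 10 12 68 5]
t=10: x=[0.0000 0.0000 0.1050 6.9700 11.8950 10.0600 12.8100 66.2150 5.9450] k=[0 0 0 6 11 10 18 62 8]
t=11: x=[0.0000 0.0000 0.0900 5.9850 10.9100 10.1350 18.5400 60.5300 8.8100] k=[0 0 0 11 9 10 20 62 7]
t=12: x=[0.0000 0.0000 0.1650 10.8050 9.0450 10.1350 20.4800 60.5450 7.8250] k=[0 0 5 6 9 8 15 59 13]
t=13: x=[0.0000 0.0750 4.9400 6.0300 8.9400 8.1200 15.5550 57.6500 13.6900] k=[0 0 1 8 4 5 19 63 10]
t=14: x=[0.0000 0.0150 1.0900 7.8350 4.0750 5.1950 19.4500 61.5450 10.7950] k=[0 1 6 12 5 3 19 57 15]
t=15: x=[0.0150 1.0600 6.0150 11.8050 5.0750 3.2700 19.3300 55.8000 15.6300] k=[3 4 4 9 9 5 21 52 16]
t=16: x=[3.0150 3.9850 4.0750 8.9250 8.9400 5.3000 21.2250 50.9950 16.5400] k=[8 6 7 4 10 9 25 51 14]
t=17: x=[7.9700 6.0450 6.9400 4.1350 9.8950 9.2550 25.1500 50.0550 14.5550] k=[11 2 9 3 8 5 24 55 18]
t=18: x=[10.8650 2.2400 8.8050 3.1650 7.8800 5.3300 24.1800 53.9800 18.5550] k=[8 2 6 3 3 9 27 50 17]
t=19: x=[7.9100 2.1500 5.8950 3.0450 3.0900 9.1800 27.0750 49.1600 17.4950] k=[6 0 4 3 7 5 31 48 17]
t=20: x=[5.9100 0.1500 3.9250 3.0750 6.9100 5.4200 30.8650 47.2800 17.4650] k=[7 5 0 3 4 3 27 51 22]
t=21: x=[6.9700 4.9550 0.1200 2.9700 3.9700 3.3750 27.0000 50.2050 22.4350] k=[2 8 0 0 8 0 24 51 21]
t=22: x=[2.0900 7.7900 0.1200 0.1200 7.7600 0.4800 24.0450 50.1450 21.4500] k=[0 4 4 0 4 0 28 46 19]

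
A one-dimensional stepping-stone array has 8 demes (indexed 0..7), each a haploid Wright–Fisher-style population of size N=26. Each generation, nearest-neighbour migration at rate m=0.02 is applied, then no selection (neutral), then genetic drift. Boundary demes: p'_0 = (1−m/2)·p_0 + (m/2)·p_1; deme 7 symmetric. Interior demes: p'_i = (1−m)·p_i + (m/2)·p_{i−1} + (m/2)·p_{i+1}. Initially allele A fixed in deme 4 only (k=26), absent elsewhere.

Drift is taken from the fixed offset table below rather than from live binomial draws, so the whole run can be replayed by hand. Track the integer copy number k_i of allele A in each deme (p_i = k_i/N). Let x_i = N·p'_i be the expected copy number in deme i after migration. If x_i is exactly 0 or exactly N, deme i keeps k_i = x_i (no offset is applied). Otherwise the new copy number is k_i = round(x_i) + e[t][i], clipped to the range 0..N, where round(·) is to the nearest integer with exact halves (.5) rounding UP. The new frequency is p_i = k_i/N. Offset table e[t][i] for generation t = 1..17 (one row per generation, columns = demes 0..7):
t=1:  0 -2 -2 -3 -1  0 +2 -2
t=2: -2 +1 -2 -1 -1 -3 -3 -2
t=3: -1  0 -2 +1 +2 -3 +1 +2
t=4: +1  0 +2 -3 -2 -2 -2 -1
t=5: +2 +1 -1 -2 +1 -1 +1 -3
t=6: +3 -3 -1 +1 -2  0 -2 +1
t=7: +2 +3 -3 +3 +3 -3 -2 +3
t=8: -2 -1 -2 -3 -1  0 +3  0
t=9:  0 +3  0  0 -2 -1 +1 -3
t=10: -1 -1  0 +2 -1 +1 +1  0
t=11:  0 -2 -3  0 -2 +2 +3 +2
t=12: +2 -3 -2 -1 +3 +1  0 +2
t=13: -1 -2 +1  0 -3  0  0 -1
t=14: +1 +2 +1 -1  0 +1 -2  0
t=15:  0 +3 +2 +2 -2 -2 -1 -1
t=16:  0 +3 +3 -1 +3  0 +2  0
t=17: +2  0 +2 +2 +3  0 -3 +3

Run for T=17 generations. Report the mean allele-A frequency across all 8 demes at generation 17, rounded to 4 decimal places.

t=0: k=[0 0 0 0 26 0 0 0]
t=1: x=[0.0000 0.0000 0.0000 0.2600 25.4800 0.2600 0.0000 0.0000] k=[0 0 0 0 24 0 0 0]
t=2: x=[0.0000 0.0000 0.0000 0.2400 23.5200 0.2400 0.0000 0.0000] k=[0 0 0 0 23 0 0 0]
t=3: x=[0.0000 0.0000 0.0000 0.2300 22.5400 0.2300 0.0000 0.0000] k=[0 0 0 1 25 0 0 0]
t=4: x=[0.0000 0.0000 0.0100 1.2300 24.5100 0.2500 0.0000 0.0000] k=[0 0 2 0 23 0 0 0]
t=5: x=[0.0000 0.0200 1.9600 0.2500 22.5400 0.2300 0.0000 0.0000] k=[0 1 1 0 24 0 0 0]
t=6: x=[0.0100 0.9900 0.9900 0.2500 23.5200 0.2400 0.0000 0.0000] k=[3 0 0 1 22 0 0 0]
t=7: x=[2.9700 0.0300 0.0100 1.2000 21.5700 0.2200 0.0000 0.0000] k=[5 3 0 4 25 0 0 0]
t=8: x=[4.9800 2.9900 0.0700 4.1700 24.5400 0.2500 0.0000 0.0000] k=[3 2 0 1 24 0 0 0]
t=9: x=[2.9900 1.9900 0.0300 1.2200 23.5300 0.2400 0.0000 0.0000] k=[3 5 0 1 22 0 0 0]
t=10: x=[3.0200 4.9300 0.0600 1.2000 21.5700 0.2200 0.0000 0.0000] k=[2 4 0 3 21 1 0 0]
t=11: x=[2.0200 3.9400 0.0700 3.1500 20.6200 1.1900 0.0100 0.0000] k=[2 2 0 3 19 3 3 0]
t=12: x=[2.0000 1.9800 0.0500 3.1300 18.6800 3.1600 2.9700 0.0300] k=[4 0 0 2 22 4 3 2]
t=13: x=[3.9600 0.0400 0.0200 2.1800 21.6200 4.1700 3.0000 2.0100] k=[3 0 1 2 19 4 3 1]
t=14: x=[2.9700 0.0400 1.0000 2.1600 18.6800 4.1400 2.9900 1.0200] k=[4 2 2 1 19 5 1 1]
t=15: x=[3.9800 2.0200 1.9900 1.1900 18.6800 5.1000 1.0400 1.0000] k=[4 5 4 3 17 3 0 0]
t=16: x=[4.0100 4.9800 4.0000 3.1500 16.7200 3.1100 0.0300 0.0000] k=[4 8 7 2 20 3 2 0]
t=17: x=[4.0400 7.9500 6.9600 2.2300 19.6500 3.1600 1.9900 0.0200] k=[6 8 9 4 23 3 0 3]

0.2692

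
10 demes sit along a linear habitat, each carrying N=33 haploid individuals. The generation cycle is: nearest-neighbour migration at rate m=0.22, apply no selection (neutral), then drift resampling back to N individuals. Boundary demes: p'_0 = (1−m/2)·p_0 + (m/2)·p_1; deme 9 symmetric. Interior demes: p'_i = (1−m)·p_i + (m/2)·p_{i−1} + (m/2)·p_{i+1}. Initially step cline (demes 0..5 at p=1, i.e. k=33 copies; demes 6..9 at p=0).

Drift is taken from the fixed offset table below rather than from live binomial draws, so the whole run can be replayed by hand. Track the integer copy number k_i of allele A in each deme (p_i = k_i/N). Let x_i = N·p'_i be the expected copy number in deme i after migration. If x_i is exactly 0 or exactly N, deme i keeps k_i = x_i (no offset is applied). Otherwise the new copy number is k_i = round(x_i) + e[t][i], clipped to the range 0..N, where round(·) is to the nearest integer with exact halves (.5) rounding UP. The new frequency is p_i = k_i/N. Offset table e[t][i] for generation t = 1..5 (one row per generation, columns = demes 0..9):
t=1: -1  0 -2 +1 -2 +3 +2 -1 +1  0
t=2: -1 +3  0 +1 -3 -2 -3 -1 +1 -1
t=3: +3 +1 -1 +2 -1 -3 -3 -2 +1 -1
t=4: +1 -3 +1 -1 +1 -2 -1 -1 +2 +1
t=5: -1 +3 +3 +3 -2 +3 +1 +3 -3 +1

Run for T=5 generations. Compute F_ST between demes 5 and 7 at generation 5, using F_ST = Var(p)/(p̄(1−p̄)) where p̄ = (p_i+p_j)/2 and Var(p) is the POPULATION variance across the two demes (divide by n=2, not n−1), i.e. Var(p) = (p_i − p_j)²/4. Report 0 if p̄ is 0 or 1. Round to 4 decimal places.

t=0: k=[33 33 33 33 33 33 0 0 0 0]
t=1: x=[33.0000 33.0000 33.0000 33.0000 33.0000 29.3700 3.6300 0.0000 0.0000 0.0000] k=[33 33 33 33 33 32 6 0 0 0]
t=2: x=[33.0000 33.0000 33.0000 33.0000 32.8900 29.2500 8.2000 0.6600 0.0000 0.0000] k=[33 33 33 33 30 27 5 0 0 0]
t=3: x=[33.0000 33.0000 33.0000 32.6700 30.0000 24.9100 6.8700 0.5500 0.0000 0.0000] k=[33 33 33 33 29 22 4 0 0 0]
t=4: x=[33.0000 33.0000 33.0000 32.5600 28.6700 20.7900 5.5400 0.4400 0.0000 0.0000] k=[33 33 33 32 30 19 5 0 0 0]
t=5: x=[33.0000 33.0000 32.8900 31.8900 29.0100 18.6700 5.9900 0.5500 0.0000 0.0000] k=[33 33 33 33 27 22 7 4 0 0]

0.3115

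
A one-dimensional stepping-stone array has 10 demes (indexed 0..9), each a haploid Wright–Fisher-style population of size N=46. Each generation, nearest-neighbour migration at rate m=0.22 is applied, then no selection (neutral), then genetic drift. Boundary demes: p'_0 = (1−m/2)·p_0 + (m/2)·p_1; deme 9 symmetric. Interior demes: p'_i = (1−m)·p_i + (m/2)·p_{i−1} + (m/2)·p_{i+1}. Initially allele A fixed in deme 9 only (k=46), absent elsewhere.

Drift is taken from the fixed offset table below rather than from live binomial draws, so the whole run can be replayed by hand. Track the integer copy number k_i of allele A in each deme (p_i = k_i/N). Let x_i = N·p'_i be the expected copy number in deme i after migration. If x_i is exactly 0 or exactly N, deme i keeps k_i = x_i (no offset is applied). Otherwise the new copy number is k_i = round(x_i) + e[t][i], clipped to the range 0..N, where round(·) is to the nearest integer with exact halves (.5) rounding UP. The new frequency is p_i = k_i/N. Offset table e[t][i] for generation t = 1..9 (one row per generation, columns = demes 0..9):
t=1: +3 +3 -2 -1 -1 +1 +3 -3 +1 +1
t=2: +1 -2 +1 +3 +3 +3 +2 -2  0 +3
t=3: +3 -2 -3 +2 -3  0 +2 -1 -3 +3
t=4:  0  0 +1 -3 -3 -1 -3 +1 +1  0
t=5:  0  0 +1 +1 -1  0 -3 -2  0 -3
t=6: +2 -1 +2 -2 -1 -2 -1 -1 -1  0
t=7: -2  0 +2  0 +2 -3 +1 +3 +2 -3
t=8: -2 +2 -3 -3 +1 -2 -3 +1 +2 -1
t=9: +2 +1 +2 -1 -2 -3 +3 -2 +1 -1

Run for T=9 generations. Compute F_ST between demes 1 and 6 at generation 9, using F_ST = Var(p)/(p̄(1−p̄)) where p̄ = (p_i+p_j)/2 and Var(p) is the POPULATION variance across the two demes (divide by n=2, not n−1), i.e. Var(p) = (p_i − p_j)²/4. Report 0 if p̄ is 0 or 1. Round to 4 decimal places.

t=0: k=[0 0 0 0 0 0 0 0 0 46]
t=1: x=[0.0000 0.0000 0.0000 0.0000 0.0000 0.0000 0.0000 0.0000 5.0600 40.9400] k=[0 0 0 0 0 0 0 0 6 42]
t=2: x=[0.0000 0.0000 0.0000 0.0000 0.0000 0.0000 0.0000 0.6600 9.3000 38.0400] k=[0 0 0 0 0 0 0 0 9 41]
t=3: x=[0.0000 0.0000 0.0000 0.0000 0.0000 0.0000 0.0000 0.9900 11.5300 37.4800] k=[0 0 0 0 0 0 0 0 9 40]
t=4: x=[0.0000 0.0000 0.0000 0.0000 0.0000 0.0000 0.0000 0.9900 11.4200 36.5900] k=[0 0 0 0 0 0 0 2 12 37]
t=5: x=[0.0000 0.0000 0.0000 0.0000 0.0000 0.0000 0.2200 2.8800 13.6500 34.2500] k=[0 0 0 0 0 0 0 1 14 31]
t=6: x=[0.0000 0.0000 0.0000 0.0000 0.0000 0.0000 0.1100 2.3200 14.4400 29.1300] k=[0 0 0 0 0 0 0 1 13 29]
t=7: x=[0.0000 0.0000 0.0000 0.0000 0.0000 0.0000 0.1100 2.2100 13.4400 27.2400] k=[0 0 0 0 0 0 1 5 15 24]
t=8: x=[0.0000 0.0000 0.0000 0.0000 0.0000 0.1100 1.3300 5.6600 14.8900 23.0100] k=[0 0 0 0 0 0 0 7 17 22]
t=9: x=[0.0000 0.0000 0.0000 0.0000 0.0000 0.0000 0.7700 7.3300 16.4500 21.4500] k=[0 0 0 0 0 0 4 5 17 20]

0.0455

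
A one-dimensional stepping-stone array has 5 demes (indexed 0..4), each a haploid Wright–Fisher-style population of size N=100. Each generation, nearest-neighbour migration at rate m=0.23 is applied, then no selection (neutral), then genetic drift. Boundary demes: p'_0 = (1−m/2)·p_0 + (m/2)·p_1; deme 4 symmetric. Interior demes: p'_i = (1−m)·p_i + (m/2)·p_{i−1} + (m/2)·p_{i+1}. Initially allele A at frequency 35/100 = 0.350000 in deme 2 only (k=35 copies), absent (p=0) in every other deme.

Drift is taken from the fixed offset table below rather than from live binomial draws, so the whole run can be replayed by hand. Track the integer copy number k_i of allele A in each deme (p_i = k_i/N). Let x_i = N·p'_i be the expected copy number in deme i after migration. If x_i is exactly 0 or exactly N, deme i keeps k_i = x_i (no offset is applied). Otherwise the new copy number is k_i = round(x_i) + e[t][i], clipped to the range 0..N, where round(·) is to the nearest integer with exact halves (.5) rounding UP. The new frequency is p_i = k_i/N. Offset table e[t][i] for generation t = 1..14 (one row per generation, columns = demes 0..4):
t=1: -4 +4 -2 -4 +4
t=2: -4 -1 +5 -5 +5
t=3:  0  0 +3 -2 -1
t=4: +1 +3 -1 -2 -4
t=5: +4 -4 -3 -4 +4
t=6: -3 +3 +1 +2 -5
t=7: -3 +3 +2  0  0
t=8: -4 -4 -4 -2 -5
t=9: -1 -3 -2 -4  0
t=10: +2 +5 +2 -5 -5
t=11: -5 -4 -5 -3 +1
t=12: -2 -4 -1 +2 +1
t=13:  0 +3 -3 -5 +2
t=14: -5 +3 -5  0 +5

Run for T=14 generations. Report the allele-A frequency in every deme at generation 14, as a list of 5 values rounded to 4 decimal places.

t=0: k=[0 0 35 0 0]
t=1: x=[0.0000 4.0250 26.9500 4.0250 0.0000] k=[0 8 25 0 0]
t=2: x=[0.9200 9.0350 20.1700 2.8750 0.0000] k=[0 8 25 0 0]
t=3: x=[0.9200 9.0350 20.1700 2.8750 0.0000] k=[1 9 23 1 0]
t=4: x=[1.9200 9.6900 18.8600 3.4150 0.1150] k=[3 13 18 1 0]
t=5: x=[4.1500 12.4250 15.4700 2.8400 0.1150] k=[8 8 12 0 4]
t=6: x=[8.0000 8.4600 10.1600 1.8400 3.5400] k=[5 11 11 4 0]
t=7: x=[5.6900 10.3100 10.1950 4.3450 0.4600] k=[3 13 12 4 0]
t=8: x=[4.1500 11.7350 11.1950 4.4600 0.4600] k=[0 8 7 2 0]
t=9: x=[0.9200 6.9650 6.5400 2.3450 0.2300] k=[0 4 5 0 0]
t=10: x=[0.4600 3.6550 4.3100 0.5750 0.0000] k=[2 9 6 0 0]
t=11: x=[2.8050 7.8500 5.6550 0.6900 0.0000] k=[0 4 1 0 0]
t=12: x=[0.4600 3.1950 1.2300 0.1150 0.0000] k=[0 0 0 2 0]
t=13: x=[0.0000 0.0000 0.2300 1.5400 0.2300] k=[0 0 0 0 2]
t=14: x=[0.0000 0.0000 0.0000 0.2300 1.7700] k=[0 0 0 0 7]

[0.0000, 0.0000, 0.0000, 0.0000, 0.0700]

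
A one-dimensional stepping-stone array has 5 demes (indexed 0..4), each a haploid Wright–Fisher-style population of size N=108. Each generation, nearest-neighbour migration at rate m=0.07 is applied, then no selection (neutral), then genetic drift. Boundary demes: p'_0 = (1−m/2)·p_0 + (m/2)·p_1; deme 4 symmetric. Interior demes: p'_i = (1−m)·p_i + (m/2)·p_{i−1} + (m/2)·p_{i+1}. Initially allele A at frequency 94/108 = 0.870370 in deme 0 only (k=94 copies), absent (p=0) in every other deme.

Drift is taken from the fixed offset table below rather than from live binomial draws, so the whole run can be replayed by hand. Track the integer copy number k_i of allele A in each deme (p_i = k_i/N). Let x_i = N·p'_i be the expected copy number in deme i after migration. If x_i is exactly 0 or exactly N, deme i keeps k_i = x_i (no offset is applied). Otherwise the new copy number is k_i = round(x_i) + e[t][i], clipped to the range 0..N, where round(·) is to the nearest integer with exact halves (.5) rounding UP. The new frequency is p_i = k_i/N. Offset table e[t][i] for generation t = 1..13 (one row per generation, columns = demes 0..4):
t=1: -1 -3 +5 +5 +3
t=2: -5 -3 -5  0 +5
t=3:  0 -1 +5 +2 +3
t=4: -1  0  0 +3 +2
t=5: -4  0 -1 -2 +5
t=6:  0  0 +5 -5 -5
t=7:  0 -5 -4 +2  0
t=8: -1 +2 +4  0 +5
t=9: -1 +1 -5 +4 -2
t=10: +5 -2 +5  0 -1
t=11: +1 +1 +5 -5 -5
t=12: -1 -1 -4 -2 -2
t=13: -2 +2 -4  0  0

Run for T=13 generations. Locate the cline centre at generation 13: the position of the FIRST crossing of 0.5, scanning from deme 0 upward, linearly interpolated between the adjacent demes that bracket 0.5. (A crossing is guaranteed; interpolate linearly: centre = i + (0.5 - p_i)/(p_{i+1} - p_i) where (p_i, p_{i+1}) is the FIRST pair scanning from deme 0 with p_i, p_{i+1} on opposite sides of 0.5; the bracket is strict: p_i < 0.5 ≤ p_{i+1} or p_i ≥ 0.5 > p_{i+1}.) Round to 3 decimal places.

t=0: k=[94 0 0 0 0]
t=1: x=[90.7100 3.2900 0.0000 0.0000 0.0000] k=[90 0 0 0 0]
t=2: x=[86.8500 3.1500 0.0000 0.0000 0.0000] k=[82 0 0 0 0]
t=3: x=[79.1300 2.8700 0.0000 0.0000 0.0000] k=[79 2 0 0 0]
t=4: x=[76.3050 4.6250 0.0700 0.0000 0.0000] k=[75 5 0 0 0]
t=5: x=[72.5500 7.2750 0.1750 0.0000 0.0000] k=[69 7 0 0 0]
t=6: x=[66.8300 8.9250 0.2450 0.0000 0.0000] k=[67 9 5 0 0]
t=7: x=[64.9700 10.8900 4.9650 0.1750 0.0000] k=[65 6 1 2 0]
t=8: x=[62.9350 7.8900 1.2100 1.8950 0.0700] k=[62 10 5 2 5]
t=9: x=[60.1800 11.6450 5.0700 2.2100 4.8950] k=[59 13 0 6 3]
t=10: x=[57.3900 14.1550 0.6650 5.6850 3.1050] k=[62 12 6 6 2]
t=11: x=[60.2500 13.5400 6.2100 5.8600 2.1400] k=[61 15 11 1 0]
t=12: x=[59.3900 16.4700 10.7900 1.3150 0.0350] k=[58 15 7 0 0]
t=13: x=[56.4950 16.2250 7.0350 0.2450 0.0000] k=[54 18 3 0 0]

0.000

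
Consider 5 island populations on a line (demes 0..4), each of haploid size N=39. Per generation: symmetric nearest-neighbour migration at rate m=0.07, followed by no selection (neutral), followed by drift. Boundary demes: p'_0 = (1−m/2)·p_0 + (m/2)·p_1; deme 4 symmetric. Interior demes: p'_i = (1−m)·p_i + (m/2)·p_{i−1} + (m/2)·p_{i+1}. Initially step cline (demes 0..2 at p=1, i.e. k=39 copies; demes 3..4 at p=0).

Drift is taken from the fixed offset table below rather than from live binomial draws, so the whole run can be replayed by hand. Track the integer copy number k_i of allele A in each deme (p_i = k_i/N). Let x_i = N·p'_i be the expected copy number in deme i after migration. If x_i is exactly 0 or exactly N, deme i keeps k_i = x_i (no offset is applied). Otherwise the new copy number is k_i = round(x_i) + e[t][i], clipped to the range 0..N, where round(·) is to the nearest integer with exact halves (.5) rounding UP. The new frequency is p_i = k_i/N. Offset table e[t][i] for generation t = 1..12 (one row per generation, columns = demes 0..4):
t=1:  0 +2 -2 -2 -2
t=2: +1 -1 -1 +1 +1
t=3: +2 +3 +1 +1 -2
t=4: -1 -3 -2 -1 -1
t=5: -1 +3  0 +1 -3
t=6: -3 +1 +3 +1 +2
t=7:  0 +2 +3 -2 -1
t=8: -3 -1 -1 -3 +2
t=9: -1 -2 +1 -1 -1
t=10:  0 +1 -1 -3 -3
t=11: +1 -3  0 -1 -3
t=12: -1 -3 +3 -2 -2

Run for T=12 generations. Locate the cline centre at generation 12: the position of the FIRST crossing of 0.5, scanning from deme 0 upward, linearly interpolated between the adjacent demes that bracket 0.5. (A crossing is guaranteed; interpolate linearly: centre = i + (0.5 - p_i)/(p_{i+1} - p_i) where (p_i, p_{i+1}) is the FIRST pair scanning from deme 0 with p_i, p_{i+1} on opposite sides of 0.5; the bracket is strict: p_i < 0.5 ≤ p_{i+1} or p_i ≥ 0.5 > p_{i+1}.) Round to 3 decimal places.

t=0: k=[39 39 39 0 0]
t=1: x=[39.0000 39.0000 37.6350 1.3650 0.0000] k=[39 39 36 0 0]
t=2: x=[39.0000 38.8950 34.8450 1.2600 0.0000] k=[39 38 34 2 0]
t=3: x=[38.9650 37.8950 33.0200 3.0500 0.0700] k=[39 39 34 4 0]
t=4: x=[39.0000 38.8250 33.1250 4.9100 0.1400] k=[39 36 31 4 0]
t=5: x=[38.8950 35.9300 30.2300 4.8050 0.1400] k=[38 39 30 6 0]
t=6: x=[38.0350 38.6500 29.4750 6.6300 0.2100] k=[35 39 32 8 2]
t=7: x=[35.1400 38.6150 31.4050 8.6300 2.2100] k=[35 39 34 7 1]
t=8: x=[35.1400 38.6850 33.2300 7.7350 1.2100] k=[32 38 32 5 3]
t=9: x=[32.2100 37.5800 31.2650 5.8750 3.0700] k=[31 36 32 5 2]
t=10: x=[31.1750 35.6850 31.1950 5.8400 2.1050] k=[31 37 30 3 0]
t=11: x=[31.2100 36.5450 29.3000 3.8400 0.1050] k=[32 34 29 3 0]
t=12: x=[32.0700 33.7550 28.2650 3.8050 0.1050] k=[31 31 31 2 0]

2.397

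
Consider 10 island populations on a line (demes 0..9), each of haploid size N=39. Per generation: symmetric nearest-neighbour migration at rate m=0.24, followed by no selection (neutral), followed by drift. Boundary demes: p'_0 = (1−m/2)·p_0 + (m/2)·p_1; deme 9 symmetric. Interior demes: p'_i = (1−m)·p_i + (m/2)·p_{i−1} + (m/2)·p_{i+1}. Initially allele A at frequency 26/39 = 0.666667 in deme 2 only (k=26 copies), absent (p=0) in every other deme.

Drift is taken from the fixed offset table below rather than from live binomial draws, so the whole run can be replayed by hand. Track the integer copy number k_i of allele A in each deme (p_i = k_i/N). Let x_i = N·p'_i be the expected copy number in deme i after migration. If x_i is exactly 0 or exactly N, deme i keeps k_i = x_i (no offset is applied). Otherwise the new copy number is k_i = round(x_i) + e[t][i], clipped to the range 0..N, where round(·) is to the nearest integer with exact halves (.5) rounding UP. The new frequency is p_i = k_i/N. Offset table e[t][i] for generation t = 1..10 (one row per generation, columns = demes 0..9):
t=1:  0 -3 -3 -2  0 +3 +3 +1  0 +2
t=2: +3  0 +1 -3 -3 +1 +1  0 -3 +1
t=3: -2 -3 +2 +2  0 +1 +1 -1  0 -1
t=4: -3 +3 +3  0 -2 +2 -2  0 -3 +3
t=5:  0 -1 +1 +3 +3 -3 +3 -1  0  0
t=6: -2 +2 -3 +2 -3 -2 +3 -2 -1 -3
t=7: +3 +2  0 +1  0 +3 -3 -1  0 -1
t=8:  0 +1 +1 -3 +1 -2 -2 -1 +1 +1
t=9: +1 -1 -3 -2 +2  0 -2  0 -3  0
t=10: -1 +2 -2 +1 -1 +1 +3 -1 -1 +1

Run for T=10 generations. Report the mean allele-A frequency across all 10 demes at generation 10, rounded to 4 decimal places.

0.0821

t=0: k=[0 0 26 0 0 0 0 0 0 0]
t=1: x=[0.0000 3.1200 19.7600 3.1200 0.0000 0.0000 0.0000 0.0000 0.0000 0.0000] k=[0 0 17 1 0 0 0 0 0 0]
t=2: x=[0.0000 2.0400 13.0400 2.8000 0.1200 0.0000 0.0000 0.0000 0.0000 0.0000] k=[0 2 14 0 0 0 0 0 0 0]
t=3: x=[0.2400 3.2000 10.8800 1.6800 0.0000 0.0000 0.0000 0.0000 0.0000 0.0000] k=[0 0 13 4 0 0 0 0 0 0]
t=4: x=[0.0000 1.5600 10.3600 4.6000 0.4800 0.0000 0.0000 0.0000 0.0000 0.0000] k=[0 5 13 5 0 0 0 0 0 0]
t=5: x=[0.6000 5.3600 11.0800 5.3600 0.6000 0.0000 0.0000 0.0000 0.0000 0.0000] k=[1 4 12 8 4 0 0 0 0 0]
t=6: x=[1.3600 4.6000 10.5600 8.0000 4.0000 0.4800 0.0000 0.0000 0.0000 0.0000] k=[0 7 8 10 1 0 0 0 0 0]
t=7: x=[0.8400 6.2800 8.1200 8.6800 1.9600 0.1200 0.0000 0.0000 0.0000 0.0000] k=[4 8 8 10 2 3 0 0 0 0]
t=8: x=[4.4800 7.5200 8.2400 8.8000 3.0800 2.5200 0.3600 0.0000 0.0000 0.0000] k=[4 9 9 6 4 1 0 0 0 0]
t=9: x=[4.6000 8.4000 8.6400 6.1200 3.8800 1.2400 0.1200 0.0000 0.0000 0.0000] k=[6 7 6 4 6 1 0 0 0 0]
t=10: x=[6.1200 6.7600 5.8800 4.4800 5.1600 1.4800 0.1200 0.0000 0.0000 0.0000] k=[5 9 4 5 4 2 3 0 0 0]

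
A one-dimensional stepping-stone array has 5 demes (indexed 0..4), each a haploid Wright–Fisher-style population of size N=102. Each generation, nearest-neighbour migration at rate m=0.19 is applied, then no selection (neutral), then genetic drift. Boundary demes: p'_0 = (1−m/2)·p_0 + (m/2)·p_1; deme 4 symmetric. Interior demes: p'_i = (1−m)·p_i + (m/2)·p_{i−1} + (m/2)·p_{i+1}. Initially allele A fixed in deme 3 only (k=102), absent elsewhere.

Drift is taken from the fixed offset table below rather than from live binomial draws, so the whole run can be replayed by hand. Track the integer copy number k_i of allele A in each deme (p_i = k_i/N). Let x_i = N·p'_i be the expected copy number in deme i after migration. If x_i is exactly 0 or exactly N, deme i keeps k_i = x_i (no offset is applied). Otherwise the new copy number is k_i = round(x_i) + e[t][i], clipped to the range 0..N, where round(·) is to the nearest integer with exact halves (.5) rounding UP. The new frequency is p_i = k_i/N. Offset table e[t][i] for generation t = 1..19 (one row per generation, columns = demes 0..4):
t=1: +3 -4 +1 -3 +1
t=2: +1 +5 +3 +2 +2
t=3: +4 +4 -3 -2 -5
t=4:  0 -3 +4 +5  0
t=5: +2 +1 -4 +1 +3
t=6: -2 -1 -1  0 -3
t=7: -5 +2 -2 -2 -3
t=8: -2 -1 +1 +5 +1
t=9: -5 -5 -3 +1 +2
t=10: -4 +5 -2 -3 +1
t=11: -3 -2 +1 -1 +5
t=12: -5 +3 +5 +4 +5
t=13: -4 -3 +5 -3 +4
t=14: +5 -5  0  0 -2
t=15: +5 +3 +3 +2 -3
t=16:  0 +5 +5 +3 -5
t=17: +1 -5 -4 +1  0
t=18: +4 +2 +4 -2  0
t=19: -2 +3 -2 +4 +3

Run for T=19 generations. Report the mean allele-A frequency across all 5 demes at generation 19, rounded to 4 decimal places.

t=0: k=[0 0 0 102 0]
t=1: x=[0.0000 0.0000 9.6900 82.6200 9.6900] k=[0 0 11 80 11]
t=2: x=[0.0000 1.0450 16.5100 66.8900 17.5550] k=[0 6 20 69 20]
t=3: x=[0.5700 6.7600 23.3250 59.6900 24.6550] k=[5 11 20 58 20]
t=4: x=[5.5700 11.2850 22.7550 50.7800 23.6100] k=[6 8 27 56 24]
t=5: x=[6.1900 9.6150 27.9500 50.2050 27.0400] k=[8 11 24 51 30]
t=6: x=[8.2850 11.9500 25.3300 46.4400 31.9950] k=[6 11 24 46 29]
t=7: x=[6.4750 11.7600 24.8550 42.2950 30.6150] k=[1 14 23 40 28]
t=8: x=[2.2350 13.6200 23.7600 37.2450 29.1400] k=[0 13 25 42 30]
t=9: x=[1.2350 12.9050 25.4750 39.2450 31.1400] k=[0 8 22 40 33]
t=10: x=[0.7600 8.5700 22.3800 37.6250 33.6650] k=[0 14 20 35 35]
t=11: x=[1.3300 13.2400 20.8550 33.5750 35.0000] k=[0 11 22 33 40]
t=12: x=[1.0450 11.0000 22.0000 32.6200 39.3350] k=[0 14 27 37 44]
t=13: x=[1.3300 13.9050 26.7150 36.7150 43.3350] k=[0 11 32 34 47]
t=14: x=[1.0450 11.9500 30.1950 35.0450 45.7650] k=[6 7 30 35 44]
t=15: x=[6.0950 9.0900 28.2900 35.3800 43.1450] k=[11 12 31 37 40]
t=16: x=[11.0950 13.7100 29.7650 36.7150 39.7150] k=[11 19 35 40 35]
t=17: x=[11.7600 19.7600 33.9550 39.0500 35.4750] k=[13 15 30 40 35]
t=18: x=[13.1900 16.2350 29.5250 38.5750 35.4750] k=[17 18 34 37 35]
t=19: x=[17.0950 19.4250 32.7650 36.5250 35.1900] k=[15 22 31 41 38]

0.2882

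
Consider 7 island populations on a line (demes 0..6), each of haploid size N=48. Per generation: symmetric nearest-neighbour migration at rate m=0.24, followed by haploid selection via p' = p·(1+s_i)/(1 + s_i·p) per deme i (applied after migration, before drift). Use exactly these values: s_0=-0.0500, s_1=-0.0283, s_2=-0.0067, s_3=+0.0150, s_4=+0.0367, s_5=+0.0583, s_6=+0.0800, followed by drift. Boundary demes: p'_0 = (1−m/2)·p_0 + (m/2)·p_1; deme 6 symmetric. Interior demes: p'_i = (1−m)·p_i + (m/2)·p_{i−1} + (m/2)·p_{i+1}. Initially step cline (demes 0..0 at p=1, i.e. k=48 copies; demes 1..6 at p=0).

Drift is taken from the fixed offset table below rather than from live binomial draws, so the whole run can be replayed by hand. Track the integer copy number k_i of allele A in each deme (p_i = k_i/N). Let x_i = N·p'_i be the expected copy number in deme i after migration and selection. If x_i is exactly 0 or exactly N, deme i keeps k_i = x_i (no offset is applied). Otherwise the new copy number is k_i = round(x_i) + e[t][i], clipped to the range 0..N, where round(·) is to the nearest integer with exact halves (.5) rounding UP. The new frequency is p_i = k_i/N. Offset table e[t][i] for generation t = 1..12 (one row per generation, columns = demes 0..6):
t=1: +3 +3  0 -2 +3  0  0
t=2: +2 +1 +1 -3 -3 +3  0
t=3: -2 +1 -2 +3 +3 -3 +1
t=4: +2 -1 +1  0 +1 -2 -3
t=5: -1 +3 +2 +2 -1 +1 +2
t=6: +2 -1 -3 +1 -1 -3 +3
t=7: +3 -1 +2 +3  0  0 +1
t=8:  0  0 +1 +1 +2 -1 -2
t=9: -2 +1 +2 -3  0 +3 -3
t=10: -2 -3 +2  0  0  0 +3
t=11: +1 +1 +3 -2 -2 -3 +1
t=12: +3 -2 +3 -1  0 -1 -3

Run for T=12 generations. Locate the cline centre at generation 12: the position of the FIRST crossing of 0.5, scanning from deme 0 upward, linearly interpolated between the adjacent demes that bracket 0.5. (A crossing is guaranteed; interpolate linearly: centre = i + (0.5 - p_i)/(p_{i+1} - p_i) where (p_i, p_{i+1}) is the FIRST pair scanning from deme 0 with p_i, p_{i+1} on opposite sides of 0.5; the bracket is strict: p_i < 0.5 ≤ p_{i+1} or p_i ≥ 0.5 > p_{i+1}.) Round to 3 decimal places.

0.100

t=0: k=[48 0 0 0 0 0 0]
t=1: x=[41.9749 5.6161 0.0000 0.0000 0.0000 0.0000 0.0000] k=[45 9 0 0 0 0 0]
t=2: x=[40.3561 11.9801 1.0729 0.0000 0.0000 0.0000 0.0000] k=[42 13 2 0 0 0 0]
t=3: x=[38.1237 14.8638 3.0607 0.2436 0.0000 0.0000 0.0000] k=[36 16 1 3 0 0 0]
t=4: x=[33.0777 16.2896 3.0209 2.4342 0.3731 0.0000 0.0000] k=[35 15 4 2 1 0 0]
t=5: x=[32.0587 15.7745 5.0495 2.1504 1.0359 0.1270 0.0000] k=[31 19 7 4 0 1 0]
t=6: x=[28.9742 18.6715 8.0349 3.9334 0.6217 0.8036 0.1296] k=[31 18 5 5 0 0 3]
t=7: x=[28.8528 17.6782 6.5220 4.4599 0.6217 0.3808 2.8387] k=[32 17 9 7 1 0 4]
t=8: x=[29.6219 17.5194 9.6680 6.6043 1.6567 0.6345 3.7794] k=[30 18 11 8 4 0 2]
t=9: x=[27.9639 18.2740 11.4214 7.9786 4.1342 0.7613 1.8952] k=[26 19 13 5 4 4 0]
t=10: x=[24.5453 18.7907 12.6971 5.9168 4.2578 3.7094 0.5180] k=[23 16 15 6 4 4 4]
t=11: x=[21.5494 16.4086 13.9733 6.9278 4.3814 4.2127 4.2914] k=[23 17 17 5 2 1 5]
t=12: x=[21.6689 17.4003 15.4894 6.1595 2.3182 1.6900 4.8451] k=[25 15 18 5 2 1 2]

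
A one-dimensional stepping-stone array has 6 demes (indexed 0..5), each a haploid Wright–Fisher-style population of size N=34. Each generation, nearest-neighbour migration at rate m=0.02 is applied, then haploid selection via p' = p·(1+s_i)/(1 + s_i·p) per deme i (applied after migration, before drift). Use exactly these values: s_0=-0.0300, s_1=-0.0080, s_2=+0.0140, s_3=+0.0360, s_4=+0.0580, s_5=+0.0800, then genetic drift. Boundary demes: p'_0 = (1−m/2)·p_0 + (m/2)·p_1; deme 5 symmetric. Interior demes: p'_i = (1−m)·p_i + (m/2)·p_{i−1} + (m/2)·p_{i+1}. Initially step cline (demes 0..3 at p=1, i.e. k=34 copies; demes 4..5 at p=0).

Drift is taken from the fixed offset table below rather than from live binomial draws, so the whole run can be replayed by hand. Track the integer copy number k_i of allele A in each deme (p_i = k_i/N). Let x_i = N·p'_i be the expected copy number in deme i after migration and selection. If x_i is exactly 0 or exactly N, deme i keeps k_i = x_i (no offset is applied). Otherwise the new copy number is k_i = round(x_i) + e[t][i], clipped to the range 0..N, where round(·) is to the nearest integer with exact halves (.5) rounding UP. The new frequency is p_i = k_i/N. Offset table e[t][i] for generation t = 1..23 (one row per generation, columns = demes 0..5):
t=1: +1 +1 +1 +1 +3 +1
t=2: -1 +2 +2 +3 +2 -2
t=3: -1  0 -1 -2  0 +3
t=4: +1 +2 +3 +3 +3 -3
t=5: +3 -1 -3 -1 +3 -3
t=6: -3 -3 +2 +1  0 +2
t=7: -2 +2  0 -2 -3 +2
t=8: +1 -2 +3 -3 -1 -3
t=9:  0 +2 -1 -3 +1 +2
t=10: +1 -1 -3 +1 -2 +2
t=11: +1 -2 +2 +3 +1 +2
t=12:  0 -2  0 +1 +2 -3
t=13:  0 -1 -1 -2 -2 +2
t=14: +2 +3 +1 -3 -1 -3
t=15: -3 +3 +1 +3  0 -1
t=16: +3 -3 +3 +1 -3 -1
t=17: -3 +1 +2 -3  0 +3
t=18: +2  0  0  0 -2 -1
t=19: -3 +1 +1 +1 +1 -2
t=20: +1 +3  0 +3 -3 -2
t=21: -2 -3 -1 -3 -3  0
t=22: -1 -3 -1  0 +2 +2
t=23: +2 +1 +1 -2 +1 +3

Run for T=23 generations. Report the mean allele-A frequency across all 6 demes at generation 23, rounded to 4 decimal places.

0.6765

t=0: k=[34 34 34 34 0 0]
t=1: x=[34.0000 34.0000 34.0000 33.6717 0.3595 0.0000] k=[34 34 34 34 3 0]
t=2: x=[34.0000 34.0000 34.0000 33.7007 3.4509 0.0324] k=[34 34 34 34 5 0]
t=3: x=[34.0000 34.0000 34.0000 33.7200 5.4948 0.0540] k=[34 34 34 32 5 3]
t=4: x=[34.0000 34.0000 33.9803 31.8232 5.5052 3.2386] k=[34 34 34 34 9 0]
t=5: x=[34.0000 34.0000 34.0000 33.7586 9.5422 0.0972] k=[34 34 34 33 13 0]
t=6: x=[34.0000 34.0000 33.9901 32.8500 13.5265 0.1404] k=[34 34 34 34 14 2]
t=7: x=[34.0000 34.0000 34.0000 33.8069 14.5472 2.2782] k=[34 34 34 32 12 4]
t=8: x=[34.0000 34.0000 33.9803 31.8911 12.5632 4.3645] k=[34 34 34 29 12 1]
t=9: x=[34.0000 34.0000 33.9507 29.0319 12.5023 1.1957] k=[34 34 33 26 14 3]
t=10: x=[34.0000 33.9899 32.9542 26.1653 14.4766 3.3344] k=[34 33 30 27 12 5]
t=11: x=[33.9897 32.9720 30.0488 27.0770 12.5226 5.4110] k=[34 31 32 30 14 7]
t=12: x=[33.9691 31.0182 31.9964 29.9869 14.5573 7.5107] k=[34 29 32 31 17 5]
t=13: x=[33.9485 29.0461 31.9865 30.9691 17.4991 5.4638] k=[34 28 31 29 15 7]
t=14: x=[33.9381 28.0507 30.9884 29.0319 15.5344 7.5211] k=[34 31 32 26 15 5]
t=15: x=[33.9691 31.0182 31.9569 26.1653 15.4841 5.4427] k=[31 34 33 29 15 4]
t=16: x=[30.9464 33.9597 32.9838 29.0514 15.5042 4.3963] k=[34 31 34 30 13 3]
t=17: x=[33.9691 31.0384 33.9310 29.9966 13.5265 3.3238] k=[31 32 34 27 14 6]
t=18: x=[30.9259 31.9949 33.9112 27.1358 14.5170 6.4738] k=[33 32 34 27 13 5]
t=19: x=[32.9597 32.0150 33.9112 27.1260 13.5164 5.4216] k=[30 33 34 28 15 3]
t=20: x=[29.9219 32.9720 33.9310 28.1044 15.4841 3.3450] k=[31 34 34 31 12 1]
t=21: x=[30.9464 33.9698 33.9704 30.9399 12.5226 1.1957] k=[29 31 33 28 10 1]
t=22: x=[28.8891 30.9780 32.9443 28.0457 10.4946 1.1742] k=[28 28 32 28 12 3]
t=23: x=[27.8480 28.0004 31.9470 28.0555 12.5124 3.3131] k=[30 29 33 26 14 6]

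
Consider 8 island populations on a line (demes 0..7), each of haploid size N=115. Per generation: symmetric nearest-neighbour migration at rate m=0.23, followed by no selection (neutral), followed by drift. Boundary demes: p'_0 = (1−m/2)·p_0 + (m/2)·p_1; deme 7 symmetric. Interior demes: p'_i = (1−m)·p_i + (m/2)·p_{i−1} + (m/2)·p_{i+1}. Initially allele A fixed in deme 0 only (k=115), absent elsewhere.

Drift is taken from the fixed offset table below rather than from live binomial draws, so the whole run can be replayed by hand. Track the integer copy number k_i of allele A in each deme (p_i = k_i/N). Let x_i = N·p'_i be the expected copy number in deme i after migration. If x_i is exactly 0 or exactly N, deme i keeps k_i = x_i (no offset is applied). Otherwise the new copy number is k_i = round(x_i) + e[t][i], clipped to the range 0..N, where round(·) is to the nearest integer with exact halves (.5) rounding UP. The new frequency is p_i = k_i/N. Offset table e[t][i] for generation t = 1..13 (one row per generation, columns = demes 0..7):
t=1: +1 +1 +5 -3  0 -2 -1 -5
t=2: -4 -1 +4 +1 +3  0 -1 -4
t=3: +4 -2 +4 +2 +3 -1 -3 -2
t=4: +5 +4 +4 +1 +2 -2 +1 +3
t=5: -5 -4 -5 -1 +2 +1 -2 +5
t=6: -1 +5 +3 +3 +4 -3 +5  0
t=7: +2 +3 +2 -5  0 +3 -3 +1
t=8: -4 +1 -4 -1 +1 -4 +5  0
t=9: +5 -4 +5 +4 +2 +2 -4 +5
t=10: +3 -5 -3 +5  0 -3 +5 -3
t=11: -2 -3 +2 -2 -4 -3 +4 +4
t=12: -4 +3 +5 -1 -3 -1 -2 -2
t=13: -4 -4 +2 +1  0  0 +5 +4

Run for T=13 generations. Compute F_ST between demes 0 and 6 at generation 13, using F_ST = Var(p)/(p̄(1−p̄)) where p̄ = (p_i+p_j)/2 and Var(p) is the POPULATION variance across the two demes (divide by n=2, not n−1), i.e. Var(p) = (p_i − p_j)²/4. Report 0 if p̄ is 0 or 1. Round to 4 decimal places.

0.1186

t=0: k=[115 0 0 0 0 0 0 0]
t=1: x=[101.7750 13.2250 0.0000 0.0000 0.0000 0.0000 0.0000 0.0000] k=[103 14 0 0 0 0 0 0]
t=2: x=[92.7650 22.6250 1.6100 0.0000 0.0000 0.0000 0.0000 0.0000] k=[89 22 6 0 0 0 0 0]
t=3: x=[81.2950 27.8650 7.1500 0.6900 0.0000 0.0000 0.0000 0.0000] k=[85 26 11 3 0 0 0 0]
t=4: x=[78.2150 31.0600 11.8050 3.5750 0.3450 0.0000 0.0000 0.0000] k=[83 35 16 5 2 0 0 0]
t=5: x=[77.4800 38.3350 16.9200 5.9200 2.1150 0.2300 0.0000 0.0000] k=[72 34 12 5 4 1 0 0]
t=6: x=[67.6300 35.8400 13.7250 5.6900 3.7700 1.2300 0.1150 0.0000] k=[67 41 17 9 8 0 5 0]
t=7: x=[64.0100 41.2300 18.8400 9.8050 7.1950 1.4950 3.8500 0.5750] k=[66 44 21 5 7 4 1 2]
t=8: x=[63.4700 43.8850 21.8050 7.0700 6.4250 4.0000 1.4600 1.8850] k=[59 45 18 6 7 0 6 2]
t=9: x=[57.3900 43.5050 19.7250 7.4950 6.0800 1.4950 4.8500 2.4600] k=[62 40 25 11 8 3 1 7]
t=10: x=[59.4700 40.8050 25.1150 12.2650 7.7700 3.3450 1.9200 6.3100] k=[62 36 22 17 8 0 7 3]
t=11: x=[59.0100 37.3800 23.0350 16.5400 8.1150 1.7250 5.7350 3.4600] k=[57 34 25 15 4 0 10 7]
t=12: x=[54.3550 35.6100 24.8850 14.8850 4.8050 1.6100 8.5050 7.3450] k=[50 39 30 14 2 1 7 5]
t=13: x=[48.7350 39.2300 29.1950 14.4600 3.2650 1.8050 6.0800 5.2300] k=[45 35 31 15 3 2 11 9]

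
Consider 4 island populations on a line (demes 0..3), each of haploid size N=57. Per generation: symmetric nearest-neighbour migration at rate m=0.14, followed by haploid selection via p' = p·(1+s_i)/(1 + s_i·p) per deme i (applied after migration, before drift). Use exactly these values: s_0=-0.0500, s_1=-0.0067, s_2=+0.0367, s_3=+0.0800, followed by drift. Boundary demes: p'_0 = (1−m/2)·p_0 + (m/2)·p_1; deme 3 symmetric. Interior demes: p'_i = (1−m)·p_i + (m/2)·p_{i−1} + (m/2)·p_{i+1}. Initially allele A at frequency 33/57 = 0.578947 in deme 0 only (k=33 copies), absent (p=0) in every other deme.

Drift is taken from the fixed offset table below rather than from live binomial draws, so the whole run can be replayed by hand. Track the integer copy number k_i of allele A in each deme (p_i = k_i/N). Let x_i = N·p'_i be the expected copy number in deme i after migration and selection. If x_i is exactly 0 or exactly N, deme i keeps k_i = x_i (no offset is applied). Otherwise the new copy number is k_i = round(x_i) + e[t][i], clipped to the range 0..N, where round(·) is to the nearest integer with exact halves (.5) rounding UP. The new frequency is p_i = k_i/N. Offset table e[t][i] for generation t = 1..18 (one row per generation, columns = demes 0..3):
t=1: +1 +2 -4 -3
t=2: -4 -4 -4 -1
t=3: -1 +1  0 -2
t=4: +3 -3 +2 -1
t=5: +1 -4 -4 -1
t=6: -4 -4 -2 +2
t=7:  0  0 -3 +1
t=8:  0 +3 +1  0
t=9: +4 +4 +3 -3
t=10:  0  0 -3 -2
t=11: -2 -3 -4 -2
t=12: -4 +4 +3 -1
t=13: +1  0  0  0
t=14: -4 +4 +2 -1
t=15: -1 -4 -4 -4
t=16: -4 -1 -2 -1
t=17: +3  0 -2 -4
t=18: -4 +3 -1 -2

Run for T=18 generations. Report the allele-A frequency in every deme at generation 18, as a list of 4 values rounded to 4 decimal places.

[0.0000, 0.1228, 0.0000, 0.0000]

t=0: k=[33 0 0 0]
t=1: x=[29.9621 2.2951 0.0000 0.0000] k=[31 4 0 0]
t=2: x=[28.3792 5.5761 0.2902 0.0000] k=[24 2 0 0]
t=3: x=[21.7658 3.3786 0.1451 0.0000] k=[21 4 0 0]
t=4: x=[19.1523 4.8799 0.2902 0.0000] k=[22 2 2 0]
t=5: x=[19.9301 3.3786 1.9260 0.1512] k=[21 0 0 0]
t=6: x=[18.8769 1.4604 0.0000 0.0000] k=[15 0 0 0]
t=7: x=[13.4167 1.0431 0.0000 0.0000] k=[13 1 0 0]
t=8: x=[11.6765 1.7585 0.0726 0.0000] k=[12 5 1 0]
t=9: x=[11.0460 5.1783 1.2534 0.0756] k=[15 9 4 0]
t=10: x=[14.0304 9.0188 4.2083 0.3023] k=[14 9 1 0]
t=11: x=[13.1247 8.7401 1.5432 0.0756] k=[11 6 0 0]
t=12: x=[10.2129 5.8944 0.4353 0.0000] k=[6 10 3 0]
t=13: x=[5.9990 9.1781 3.3932 0.2267] k=[7 9 3 0]
t=14: x=[6.8258 8.3918 3.3209 0.2267] k=[3 12 5 0]
t=15: x=[3.4595 10.8209 5.3111 0.3778] k=[2 7 1 0]
t=16: x=[2.2371 6.1928 1.3983 0.0756] k=[0 5 0 0]
t=17: x=[0.3326 4.2733 0.3628 0.0000] k=[3 4 0 0]
t=18: x=[2.9244 3.6271 0.2902 0.0000] k=[0 7 0 0]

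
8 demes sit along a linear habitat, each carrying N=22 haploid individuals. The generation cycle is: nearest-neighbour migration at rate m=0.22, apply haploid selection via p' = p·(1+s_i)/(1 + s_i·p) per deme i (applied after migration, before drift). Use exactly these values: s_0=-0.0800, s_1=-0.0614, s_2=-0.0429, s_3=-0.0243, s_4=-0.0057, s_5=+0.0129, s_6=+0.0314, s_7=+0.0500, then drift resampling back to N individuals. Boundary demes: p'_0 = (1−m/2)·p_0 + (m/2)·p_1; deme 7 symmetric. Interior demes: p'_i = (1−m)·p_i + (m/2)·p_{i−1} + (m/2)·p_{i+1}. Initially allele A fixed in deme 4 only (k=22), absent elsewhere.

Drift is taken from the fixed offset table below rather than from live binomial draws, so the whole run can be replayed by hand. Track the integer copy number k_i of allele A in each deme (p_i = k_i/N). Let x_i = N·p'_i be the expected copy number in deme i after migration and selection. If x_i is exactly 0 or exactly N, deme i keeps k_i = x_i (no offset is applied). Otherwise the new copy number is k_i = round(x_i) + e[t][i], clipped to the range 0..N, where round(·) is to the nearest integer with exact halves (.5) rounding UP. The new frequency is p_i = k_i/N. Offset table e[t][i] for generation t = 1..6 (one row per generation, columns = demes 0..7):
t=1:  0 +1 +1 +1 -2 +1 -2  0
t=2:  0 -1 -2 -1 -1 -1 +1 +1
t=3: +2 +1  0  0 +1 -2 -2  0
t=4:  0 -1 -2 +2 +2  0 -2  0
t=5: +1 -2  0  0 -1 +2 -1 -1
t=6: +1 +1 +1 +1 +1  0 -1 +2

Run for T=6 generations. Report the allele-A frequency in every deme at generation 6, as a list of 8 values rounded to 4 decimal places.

t=0: k=[0 0 0 0 22 0 0 0]
t=1: x=[0.0000 0.0000 0.0000 2.3675 17.1384 2.4477 0.0000 0.0000] k=[0 0 0 3 15 3 0 0]
t=2: x=[0.0000 0.0000 0.3160 3.9103 12.3290 4.0320 0.3402 0.0000] k=[0 0 0 3 11 3 1 0]
t=3: x=[0.0000 0.0000 0.3160 3.4774 9.2094 3.6993 1.1430 0.1155] k=[0 0 0 3 10 2 0 0]
t=4: x=[0.0000 0.0000 0.3160 3.3692 8.3204 2.6901 0.2268 0.0000] k=[0 0 0 5 10 3 0 0]
t=5: x=[0.0000 0.0000 0.5270 4.9056 8.6500 3.4774 0.3402 0.0000] k=[0 0 1 5 8 5 0 0]
t=6: x=[0.0000 0.1033 1.2763 4.7971 7.3121 4.8281 0.5668 0.0000] k=[0 1 2 6 8 5 0 0]

[0.0000, 0.0455, 0.0909, 0.2727, 0.3636, 0.2273, 0.0000, 0.0000]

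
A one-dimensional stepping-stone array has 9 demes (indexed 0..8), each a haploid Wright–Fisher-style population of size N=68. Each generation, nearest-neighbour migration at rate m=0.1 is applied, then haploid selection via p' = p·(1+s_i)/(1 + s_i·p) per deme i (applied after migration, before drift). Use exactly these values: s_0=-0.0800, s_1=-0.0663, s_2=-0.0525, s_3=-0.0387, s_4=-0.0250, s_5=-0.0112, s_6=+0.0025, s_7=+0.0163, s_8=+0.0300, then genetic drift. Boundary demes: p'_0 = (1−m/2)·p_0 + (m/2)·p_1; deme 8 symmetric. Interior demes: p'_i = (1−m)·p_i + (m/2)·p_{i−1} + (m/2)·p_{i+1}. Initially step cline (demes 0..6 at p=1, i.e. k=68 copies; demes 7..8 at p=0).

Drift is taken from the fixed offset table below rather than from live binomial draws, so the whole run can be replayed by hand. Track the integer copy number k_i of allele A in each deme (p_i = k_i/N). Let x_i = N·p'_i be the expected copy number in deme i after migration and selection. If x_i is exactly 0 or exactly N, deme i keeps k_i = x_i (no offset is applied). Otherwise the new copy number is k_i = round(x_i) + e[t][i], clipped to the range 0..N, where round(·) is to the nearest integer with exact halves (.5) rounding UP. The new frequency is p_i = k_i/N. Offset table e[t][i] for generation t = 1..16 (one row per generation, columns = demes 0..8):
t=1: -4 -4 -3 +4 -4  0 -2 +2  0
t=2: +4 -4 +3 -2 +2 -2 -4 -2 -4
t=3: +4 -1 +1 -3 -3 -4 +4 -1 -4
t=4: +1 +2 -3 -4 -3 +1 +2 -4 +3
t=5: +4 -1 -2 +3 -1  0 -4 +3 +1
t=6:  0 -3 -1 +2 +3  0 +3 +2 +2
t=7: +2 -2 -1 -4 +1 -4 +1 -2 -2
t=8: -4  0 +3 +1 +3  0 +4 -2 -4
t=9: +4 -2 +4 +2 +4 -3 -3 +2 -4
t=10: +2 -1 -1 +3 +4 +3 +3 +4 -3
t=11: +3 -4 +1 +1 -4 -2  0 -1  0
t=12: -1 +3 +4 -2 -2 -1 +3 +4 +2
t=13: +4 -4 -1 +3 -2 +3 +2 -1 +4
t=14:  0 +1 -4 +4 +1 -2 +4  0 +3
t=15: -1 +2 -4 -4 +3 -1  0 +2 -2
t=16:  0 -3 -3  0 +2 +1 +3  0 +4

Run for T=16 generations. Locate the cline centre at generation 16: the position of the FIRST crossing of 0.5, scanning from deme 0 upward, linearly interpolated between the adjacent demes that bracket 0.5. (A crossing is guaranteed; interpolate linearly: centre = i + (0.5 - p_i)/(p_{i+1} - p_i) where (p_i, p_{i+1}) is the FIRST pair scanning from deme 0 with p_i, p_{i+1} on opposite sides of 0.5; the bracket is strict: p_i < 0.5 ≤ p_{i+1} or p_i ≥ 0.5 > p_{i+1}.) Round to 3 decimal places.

6.923

t=0: k=[68 68 68 68 68 68 68 0 0]
t=1: x=[68.0000 68.0000 68.0000 68.0000 68.0000 68.0000 64.6081 3.4526 0.0000] k=[68 68 68 68 68 68 63 5 0]
t=2: x=[68.0000 68.0000 68.0000 68.0000 68.0000 67.7472 60.3669 7.7605 0.2575] k=[68 68 68 68 68 66 56 6 0]
t=3: x=[68.0000 68.0000 68.0000 68.0000 67.8974 65.5738 54.0277 8.3173 0.3090] k=[68 68 68 68 65 62 58 7 0]
t=4: x=[68.0000 68.0000 68.0000 67.8440 64.9266 61.8876 55.6752 9.3294 0.3604] k=[68 68 68 64 62 63 58 5 3]
t=5: x=[68.0000 68.0000 67.7890 63.9523 62.0132 62.6447 55.6253 7.6592 3.1886] k=[68 68 66 67 61 63 52 11 4]
t=6: x=[68.0000 67.8929 66.0504 66.5968 61.2476 62.2914 50.5324 12.8678 4.4719] k=[68 65 65 68 64 62 54 15 6]
t=7: x=[67.8370 64.9567 64.9991 67.6360 64.0059 61.6353 52.4799 16.7029 6.6246] k=[68 63 64 64 65 58 53 15 5]
t=8: x=[67.7283 62.9908 63.7397 63.9006 64.5173 58.0043 51.3814 16.6021 5.6513] k=[64 63 67 65 68 58 55 15 2]
t=9: x=[63.6205 62.9378 66.6294 65.1439 67.3335 58.2564 53.1790 16.5516 2.7263] k=[68 61 68 67 68 55 50 19 0]
t=10: x=[67.6197 61.2967 67.5780 67.0643 67.2822 55.2840 48.7345 19.8263 0.9781] k=[68 60 67 68 68 58 52 24 0]
t=11: x=[67.5654 60.2935 66.6294 67.9480 67.4873 58.1051 50.9319 24.4526 1.2353] k=[68 56 68 68 63 56 51 23 1]
t=12: x=[67.3483 56.5621 67.3671 67.7400 62.7793 55.9890 49.8832 23.5483 2.1610] k=[66 60 68 66 61 55 53 28 4]
t=13: x=[65.5073 60.2408 67.4725 65.7663 60.7884 55.0826 51.8807 28.3168 5.3437] k=[68 56 66 68 59 58 54 27 9]
t=14: x=[67.3483 56.4574 65.4720 67.4280 59.2080 57.7524 52.8794 27.7151 10.1527] k=[67 57 61 68 60 56 57 28 13]
t=15: x=[66.3727 57.0860 60.8106 67.2202 60.0235 56.1401 55.5255 28.9685 14.0771] k=[65 59 57 63 63 55 56 31 12]
t=16: x=[64.4281 58.6610 56.9085 62.5039 62.4728 55.3343 54.7267 31.5733 13.2627] k=[64 56 54 63 64 56 58 32 17]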